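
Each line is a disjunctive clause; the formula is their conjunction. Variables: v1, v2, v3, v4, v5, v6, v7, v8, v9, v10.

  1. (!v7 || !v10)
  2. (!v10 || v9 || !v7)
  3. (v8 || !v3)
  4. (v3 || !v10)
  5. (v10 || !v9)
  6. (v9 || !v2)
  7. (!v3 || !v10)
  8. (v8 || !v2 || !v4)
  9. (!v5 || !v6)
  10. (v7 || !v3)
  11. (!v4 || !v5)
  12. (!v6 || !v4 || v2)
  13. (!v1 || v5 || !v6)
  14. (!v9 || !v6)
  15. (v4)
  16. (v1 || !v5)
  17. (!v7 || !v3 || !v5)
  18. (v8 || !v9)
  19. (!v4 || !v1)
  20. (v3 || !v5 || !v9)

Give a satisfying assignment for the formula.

(v4) is a unit clause, so v4 = True.
(!v5) is a unit clause, so v5 = False.
Unit propagation: (!v1) forces v1 = False.
v6 occurs only negated in the remaining clauses — set v6 = False.
Set v2 = False and propagate.
Try v3 = False.
  then v10 is forced to False.
  then v9 is forced to False.
v7, v8 are now unconstrained; take v7 = False, v8 = False.
Every clause has at least one true literal under this assignment.

v1 = 0  v2 = 0  v3 = 0  v4 = 1  v5 = 0  v6 = 0  v7 = 0  v8 = 0  v9 = 0  v10 = 0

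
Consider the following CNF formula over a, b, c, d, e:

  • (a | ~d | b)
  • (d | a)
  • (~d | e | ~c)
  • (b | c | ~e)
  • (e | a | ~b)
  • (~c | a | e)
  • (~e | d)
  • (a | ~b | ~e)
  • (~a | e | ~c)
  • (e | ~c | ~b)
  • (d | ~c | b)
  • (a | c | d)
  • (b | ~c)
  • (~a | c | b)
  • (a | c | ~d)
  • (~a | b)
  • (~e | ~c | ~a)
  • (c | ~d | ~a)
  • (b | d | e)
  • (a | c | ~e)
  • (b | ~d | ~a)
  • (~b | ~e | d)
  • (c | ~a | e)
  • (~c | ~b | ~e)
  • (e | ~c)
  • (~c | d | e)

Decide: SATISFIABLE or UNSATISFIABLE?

UNSATISFIABLE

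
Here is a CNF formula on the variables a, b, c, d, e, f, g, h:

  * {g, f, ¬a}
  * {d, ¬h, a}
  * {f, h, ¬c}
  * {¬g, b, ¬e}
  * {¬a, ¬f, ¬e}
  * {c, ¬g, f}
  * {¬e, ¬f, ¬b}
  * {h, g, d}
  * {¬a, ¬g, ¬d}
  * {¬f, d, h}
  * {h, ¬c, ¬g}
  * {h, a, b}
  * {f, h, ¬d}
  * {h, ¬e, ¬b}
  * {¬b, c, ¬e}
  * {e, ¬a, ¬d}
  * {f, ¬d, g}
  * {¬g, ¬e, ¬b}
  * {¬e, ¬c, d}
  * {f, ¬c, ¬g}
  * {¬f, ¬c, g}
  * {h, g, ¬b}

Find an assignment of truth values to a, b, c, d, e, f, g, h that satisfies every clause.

a = F, b = F, c = F, d = T, e = T, f = T, g = F, h = T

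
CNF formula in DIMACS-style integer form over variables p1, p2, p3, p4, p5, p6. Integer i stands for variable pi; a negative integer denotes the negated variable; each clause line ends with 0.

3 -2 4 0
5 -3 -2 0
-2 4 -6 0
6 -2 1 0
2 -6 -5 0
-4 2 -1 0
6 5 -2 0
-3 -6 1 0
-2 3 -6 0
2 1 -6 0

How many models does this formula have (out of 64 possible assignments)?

18

Case analysis on p2 and p6:
  p2=1, p6=1: remaining (p1,p3,p4,p5) ∈ {(1,1,1,1)} — 1.
  p2=1, p6=0: remaining (p1,p3,p4,p5) ∈ {(1,0,1,1); (1,1,0,1); (1,1,1,1)} — 3.
  p2=0, p6=1: remaining (p1,p3,p4,p5) ∈ {(1,0,0,0); (1,1,0,0)} — 2.
  p2=0, p6=0: p3, p5 free; 3 ways for (p1,p4) × 2^2 = 12.
Total: 1 + 3 + 2 + 12 = 18.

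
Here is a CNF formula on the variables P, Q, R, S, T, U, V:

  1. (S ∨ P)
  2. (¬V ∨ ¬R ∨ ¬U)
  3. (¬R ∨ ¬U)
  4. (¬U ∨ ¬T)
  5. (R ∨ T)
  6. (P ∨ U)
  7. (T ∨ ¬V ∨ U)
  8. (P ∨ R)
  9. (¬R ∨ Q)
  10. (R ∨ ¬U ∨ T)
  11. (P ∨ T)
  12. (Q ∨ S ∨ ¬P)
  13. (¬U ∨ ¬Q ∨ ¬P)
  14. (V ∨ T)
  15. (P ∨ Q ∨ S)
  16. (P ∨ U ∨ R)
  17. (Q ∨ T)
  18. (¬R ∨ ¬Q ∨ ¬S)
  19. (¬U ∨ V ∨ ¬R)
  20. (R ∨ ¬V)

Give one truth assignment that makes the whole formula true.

P = True, Q = True, R = False, S = False, T = True, U = False, V = False

Check each clause:
  1. (S ∨ P) — P is true.
  2. (¬R ∨ ¬U ∨ ¬V) — ¬V is true.
  3. (¬U ∨ ¬R) — ¬U is true.
  4. (¬T ∨ ¬U) — ¬U is true.
  5. (T ∨ R) — T is true.
  6. (P ∨ U) — P is true.
  7. (U ∨ T ∨ ¬V) — ¬V is true.
  8. (P ∨ R) — P is true.
  9. (Q ∨ ¬R) — Q is true.
  10. (¬U ∨ R ∨ T) — ¬U is true.
  11. (P ∨ T) — P is true.
  12. (S ∨ Q ∨ ¬P) — Q is true.
  13. (¬Q ∨ ¬P ∨ ¬U) — ¬U is true.
  14. (V ∨ T) — T is true.
  15. (S ∨ Q ∨ P) — P is true.
  16. (P ∨ R ∨ U) — P is true.
  17. (T ∨ Q) — Q is true.
  18. (¬R ∨ ¬Q ∨ ¬S) — ¬S is true.
  19. (V ∨ ¬R ∨ ¬U) — ¬U is true.
  20. (R ∨ ¬V) — ¬V is true.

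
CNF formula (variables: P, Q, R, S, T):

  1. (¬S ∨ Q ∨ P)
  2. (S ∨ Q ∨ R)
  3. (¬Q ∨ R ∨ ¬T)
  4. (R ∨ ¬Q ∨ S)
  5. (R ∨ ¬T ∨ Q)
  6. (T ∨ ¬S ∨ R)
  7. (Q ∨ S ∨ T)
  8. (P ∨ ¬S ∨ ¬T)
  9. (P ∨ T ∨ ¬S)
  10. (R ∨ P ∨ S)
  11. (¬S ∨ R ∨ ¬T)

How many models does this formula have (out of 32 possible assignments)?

10

Split on S, then R.
  S=1, R=1: remaining (P,Q,T) ∈ {(1,0,0); (1,0,1); (1,1,0); (1,1,1)} — 4.
  S=1, R=0: a clause becomes empty — 0.
  S=0, R=1: P free; 3 ways for (Q,T) × 2^1 = 6.
  S=0, R=0: a clause becomes empty — 0.
Total: 4 + 0 + 6 + 0 = 10.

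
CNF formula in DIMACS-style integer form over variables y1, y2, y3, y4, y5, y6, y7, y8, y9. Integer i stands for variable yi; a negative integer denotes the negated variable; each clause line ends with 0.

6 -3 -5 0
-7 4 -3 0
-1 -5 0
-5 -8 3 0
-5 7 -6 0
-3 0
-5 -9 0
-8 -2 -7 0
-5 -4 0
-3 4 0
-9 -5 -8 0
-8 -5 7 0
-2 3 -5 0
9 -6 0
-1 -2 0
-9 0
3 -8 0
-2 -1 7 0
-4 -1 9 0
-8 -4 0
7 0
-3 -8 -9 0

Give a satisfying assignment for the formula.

(¬y3) is a unit clause, so y3 = False.
(¬y9) is a unit clause, so y9 = False.
(¬y6) is a unit clause, so y6 = False.
(¬y8) is a unit clause, so y8 = False.
(y7) is a unit clause, so y7 = True.
y1 occurs only negated in the remaining clauses — set y1 = False.
Pure literal: y4 appears only negated; assign y4 = False.
Try y2 = True.
  then y5 is forced to False.
Every clause has at least one true literal under this assignment.

y1=False, y2=True, y3=False, y4=False, y5=False, y6=False, y7=True, y8=False, y9=False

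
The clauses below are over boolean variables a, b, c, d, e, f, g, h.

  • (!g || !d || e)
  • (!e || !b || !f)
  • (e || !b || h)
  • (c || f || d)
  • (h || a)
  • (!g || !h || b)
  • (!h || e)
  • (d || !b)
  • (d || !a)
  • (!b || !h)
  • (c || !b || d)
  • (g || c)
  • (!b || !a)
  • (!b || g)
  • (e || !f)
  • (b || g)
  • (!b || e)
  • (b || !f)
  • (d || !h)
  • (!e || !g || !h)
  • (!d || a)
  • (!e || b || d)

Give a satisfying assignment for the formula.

a = True  b = False  c = False  d = True  e = True  f = False  g = True  h = False

Check each clause:
  1. (!d || e || !g) — e is true.
  2. (!f || !b || !e) — !f is true.
  3. (!b || h || e) — e is true.
  4. (d || f || c) — d is true.
  5. (h || a) — a is true.
  6. (!h || b || !g) — !h is true.
  7. (!h || e) — !h is true.
  8. (d || !b) — d is true.
  9. (!a || d) — d is true.
  10. (!b || !h) — !h is true.
  11. (c || !b || d) — d is true.
  12. (g || c) — g is true.
  13. (!a || !b) — !b is true.
  14. (g || !b) — !b is true.
  15. (e || !f) — !f is true.
  16. (b || g) — g is true.
  17. (!b || e) — e is true.
  18. (!f || b) — !f is true.
  19. (!h || d) — !h is true.
  20. (!e || !g || !h) — !h is true.
  21. (a || !d) — a is true.
  22. (d || b || !e) — d is true.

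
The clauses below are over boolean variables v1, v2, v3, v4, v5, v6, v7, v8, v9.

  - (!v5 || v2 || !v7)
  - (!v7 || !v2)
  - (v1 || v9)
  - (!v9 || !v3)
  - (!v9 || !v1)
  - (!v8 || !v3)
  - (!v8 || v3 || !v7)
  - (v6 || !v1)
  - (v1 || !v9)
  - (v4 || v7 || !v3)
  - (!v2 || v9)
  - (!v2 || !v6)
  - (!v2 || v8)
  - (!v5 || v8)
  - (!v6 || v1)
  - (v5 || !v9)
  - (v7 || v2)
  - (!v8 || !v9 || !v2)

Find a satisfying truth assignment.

v1 = True, v2 = False, v3 = False, v4 = True, v5 = False, v6 = True, v7 = True, v8 = False, v9 = False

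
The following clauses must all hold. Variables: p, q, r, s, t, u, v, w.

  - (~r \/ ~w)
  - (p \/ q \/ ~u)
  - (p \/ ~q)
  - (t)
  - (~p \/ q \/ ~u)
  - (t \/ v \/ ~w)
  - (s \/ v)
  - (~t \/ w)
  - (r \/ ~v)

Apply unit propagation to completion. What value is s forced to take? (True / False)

True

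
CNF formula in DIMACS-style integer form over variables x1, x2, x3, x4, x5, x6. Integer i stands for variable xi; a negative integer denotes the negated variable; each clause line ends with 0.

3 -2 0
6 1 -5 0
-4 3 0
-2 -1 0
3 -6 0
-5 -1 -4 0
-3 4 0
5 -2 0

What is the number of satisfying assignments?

9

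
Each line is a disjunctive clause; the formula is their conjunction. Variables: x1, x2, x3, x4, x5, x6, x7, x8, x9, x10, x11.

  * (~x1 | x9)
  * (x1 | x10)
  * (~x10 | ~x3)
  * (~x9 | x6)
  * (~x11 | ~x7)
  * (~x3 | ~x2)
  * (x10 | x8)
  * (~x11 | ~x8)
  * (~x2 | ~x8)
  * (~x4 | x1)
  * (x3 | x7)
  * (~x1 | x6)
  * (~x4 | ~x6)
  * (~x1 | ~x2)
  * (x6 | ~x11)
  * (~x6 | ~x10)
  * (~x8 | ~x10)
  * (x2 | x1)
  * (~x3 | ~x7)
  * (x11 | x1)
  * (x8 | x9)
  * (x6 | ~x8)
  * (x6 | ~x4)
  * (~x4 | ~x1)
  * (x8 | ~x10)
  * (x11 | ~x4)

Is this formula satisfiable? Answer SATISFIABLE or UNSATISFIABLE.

SATISFIABLE

Pure literal: x4 appears only negated; assign x4 = False.
Branch on x1: take x1 = True.
  then x9 is forced to True.
  then x6 is forced to True.
  then x2 is forced to False.
  then x10 is forced to False.
  then x8 is forced to True.
  then x11 is forced to False.
The remaining clauses are satisfied by x3 = True, x5 = False, x7 = False.
So x1=1, x2=0, x3=1, x4=0, x5=0, x6=1, x7=0, x8=1, x9=1, x10=0, x11=0 is a satisfying assignment.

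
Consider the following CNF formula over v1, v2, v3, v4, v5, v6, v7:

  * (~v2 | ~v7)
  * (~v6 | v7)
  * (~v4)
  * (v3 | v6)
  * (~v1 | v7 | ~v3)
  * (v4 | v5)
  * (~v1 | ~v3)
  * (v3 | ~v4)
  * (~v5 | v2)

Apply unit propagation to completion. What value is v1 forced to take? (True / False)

False

(~v4) is a unit clause: v4 = False.
(v4 | v5): since v4 = False, the clause reduces to (v5). v5 = True.
From (v2 | ~v5) and v5 = True: v2 = True.
From (~v2 | ~v7) and v2 = True: v7 = False.
(v7 | ~v6): since v7 = False, the clause reduces to (~v6). v6 = False.
(v6 | v3) with v6 = False leaves only v3, so v3 = True.
(~v1 | v7 | ~v3) with v3 = True, v7 = False leaves only ~v1, so v1 = False.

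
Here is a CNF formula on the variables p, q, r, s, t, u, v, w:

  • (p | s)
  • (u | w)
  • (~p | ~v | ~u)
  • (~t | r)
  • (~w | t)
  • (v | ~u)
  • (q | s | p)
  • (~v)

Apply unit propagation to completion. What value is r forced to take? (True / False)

(~v) is a unit clause: v = False.
(v | ~u) with v = False leaves only ~u, so u = False.
(u | w): since u = False, the clause reduces to (w). w = True.
(~w | t): since w = True, the clause reduces to (t). t = True.
(r | ~t): since t = True, the clause reduces to (r). r = True.

True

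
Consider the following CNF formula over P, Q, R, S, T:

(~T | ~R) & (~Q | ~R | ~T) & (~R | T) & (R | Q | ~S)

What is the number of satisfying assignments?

Case analysis on R and T:
  R=1, T=1: a clause becomes empty — 0.
  R=1, T=0: a clause becomes empty — 0.
  R=0, T=1: P free; 3 ways for (Q,S) × 2^1 = 6.
  R=0, T=0: P free; 3 ways for (Q,S) × 2^1 = 6.
Total: 0 + 0 + 6 + 6 = 12.

12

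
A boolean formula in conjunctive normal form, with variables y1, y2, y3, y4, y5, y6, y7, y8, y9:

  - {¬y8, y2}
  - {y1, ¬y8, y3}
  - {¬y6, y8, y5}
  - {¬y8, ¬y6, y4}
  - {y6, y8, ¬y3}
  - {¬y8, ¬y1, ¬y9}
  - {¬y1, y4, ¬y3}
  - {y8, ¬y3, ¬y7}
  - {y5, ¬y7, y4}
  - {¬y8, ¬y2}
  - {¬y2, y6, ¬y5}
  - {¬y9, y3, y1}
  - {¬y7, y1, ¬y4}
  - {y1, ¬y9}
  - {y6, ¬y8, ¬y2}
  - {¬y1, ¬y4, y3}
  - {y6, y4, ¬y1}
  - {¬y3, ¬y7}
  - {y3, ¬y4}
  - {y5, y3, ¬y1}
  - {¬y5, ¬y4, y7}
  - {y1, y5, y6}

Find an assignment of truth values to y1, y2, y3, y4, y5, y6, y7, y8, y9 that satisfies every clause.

y1 = F, y2 = T, y3 = F, y4 = F, y5 = T, y6 = T, y7 = T, y8 = F, y9 = F

Check each clause:
  1. {¬y8, y2} — ¬y8 is true.
  2. {y3, ¬y8, y1} — ¬y8 is true.
  3. {y8, y5, ¬y6} — y5 is true.
  4. {¬y6, y4, ¬y8} — ¬y8 is true.
  5. {¬y3, y8, y6} — ¬y3 is true.
  6. {¬y1, ¬y8, ¬y9} — ¬y8 is true.
  7. {¬y1, ¬y3, y4} — ¬y3 is true.
  8. {¬y7, y8, ¬y3} — ¬y3 is true.
  9. {¬y7, y4, y5} — y5 is true.
  10. {¬y2, ¬y8} — ¬y8 is true.
  11. {y6, ¬y2, ¬y5} — y6 is true.
  12. {y3, y1, ¬y9} — ¬y9 is true.
  13. {¬y4, ¬y7, y1} — ¬y4 is true.
  14. {y1, ¬y9} — ¬y9 is true.
  15. {¬y8, ¬y2, y6} — ¬y8 is true.
  16. {¬y4, y3, ¬y1} — ¬y4 is true.
  17. {y4, y6, ¬y1} — y6 is true.
  18. {¬y7, ¬y3} — ¬y3 is true.
  19. {¬y4, y3} — ¬y4 is true.
  20. {¬y1, y3, y5} — y5 is true.
  21. {y7, ¬y5, ¬y4} — ¬y4 is true.
  22. {y1, y6, y5} — y5 is true.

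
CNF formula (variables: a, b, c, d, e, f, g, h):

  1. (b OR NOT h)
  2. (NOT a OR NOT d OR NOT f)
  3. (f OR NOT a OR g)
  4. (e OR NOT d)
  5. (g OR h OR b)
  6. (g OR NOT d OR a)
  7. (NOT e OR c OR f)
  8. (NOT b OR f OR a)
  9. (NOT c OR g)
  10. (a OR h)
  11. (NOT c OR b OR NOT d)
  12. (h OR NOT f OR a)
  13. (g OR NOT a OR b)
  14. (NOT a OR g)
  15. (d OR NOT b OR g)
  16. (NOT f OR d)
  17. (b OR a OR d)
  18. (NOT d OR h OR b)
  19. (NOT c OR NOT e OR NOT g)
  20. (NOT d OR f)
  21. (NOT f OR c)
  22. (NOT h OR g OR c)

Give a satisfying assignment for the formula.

a = True, b = False, c = True, d = False, e = False, f = False, g = True, h = False

Set a = True and propagate.
  then g is forced to True.
Try b = False.
  then h is forced to False.
  then d is forced to False.
  then f is forced to False.
Try c = True.
  then e is forced to False.
Check each clause:
  1. (NOT h OR b) — NOT h is true.
  2. (NOT f OR NOT a OR NOT d) — NOT f is true.
  3. (NOT a OR g OR f) — g is true.
  4. (e OR NOT d) — NOT d is true.
  5. (b OR h OR g) — g is true.
  6. (NOT d OR a OR g) — a is true.
  7. (c OR f OR NOT e) — c is true.
  8. (a OR NOT b OR f) — a is true.
  9. (g OR NOT c) — g is true.
  10. (a OR h) — a is true.
  11. (NOT d OR NOT c OR b) — NOT d is true.
  12. (h OR NOT f OR a) — a is true.
  13. (b OR NOT a OR g) — g is true.
  14. (g OR NOT a) — g is true.
  15. (NOT b OR g OR d) — NOT b is true.
  16. (d OR NOT f) — NOT f is true.
  17. (b OR a OR d) — a is true.
  18. (h OR NOT d OR b) — NOT d is true.
  19. (NOT e OR NOT g OR NOT c) — NOT e is true.
  20. (NOT d OR f) — NOT d is true.
  21. (c OR NOT f) — NOT f is true.
  22. (g OR c OR NOT h) — NOT h is true.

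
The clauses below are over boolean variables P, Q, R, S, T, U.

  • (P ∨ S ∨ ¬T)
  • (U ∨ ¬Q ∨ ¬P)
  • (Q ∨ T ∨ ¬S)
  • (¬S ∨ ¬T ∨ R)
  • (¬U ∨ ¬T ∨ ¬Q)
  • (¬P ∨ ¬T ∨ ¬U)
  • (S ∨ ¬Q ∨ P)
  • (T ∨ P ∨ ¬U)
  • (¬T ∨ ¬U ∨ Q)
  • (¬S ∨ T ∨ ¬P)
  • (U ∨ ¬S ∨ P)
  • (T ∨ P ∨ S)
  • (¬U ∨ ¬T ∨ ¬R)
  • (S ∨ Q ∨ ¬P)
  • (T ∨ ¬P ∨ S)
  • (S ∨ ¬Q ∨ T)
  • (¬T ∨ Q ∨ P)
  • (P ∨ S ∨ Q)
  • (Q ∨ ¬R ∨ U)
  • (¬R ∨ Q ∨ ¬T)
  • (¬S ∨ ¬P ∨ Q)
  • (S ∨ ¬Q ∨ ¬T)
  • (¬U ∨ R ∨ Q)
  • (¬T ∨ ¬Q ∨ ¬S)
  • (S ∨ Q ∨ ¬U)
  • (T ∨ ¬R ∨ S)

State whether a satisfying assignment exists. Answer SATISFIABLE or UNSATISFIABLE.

UNSATISFIABLE

T = True:
  Q = True:
    propagation gives U=False, P=False, S=True; an empty clause results — contradiction.
  Q = False:
    propagation gives U=False, P=True, S=True; an empty clause results — contradiction.
T = False:
  S = True:
    propagation gives Q=True, P=False, U=False; an empty clause results — contradiction.
  S = False:
    propagation gives P=True; an empty clause results — contradiction.
Every branch closes, so no satisfying assignment exists.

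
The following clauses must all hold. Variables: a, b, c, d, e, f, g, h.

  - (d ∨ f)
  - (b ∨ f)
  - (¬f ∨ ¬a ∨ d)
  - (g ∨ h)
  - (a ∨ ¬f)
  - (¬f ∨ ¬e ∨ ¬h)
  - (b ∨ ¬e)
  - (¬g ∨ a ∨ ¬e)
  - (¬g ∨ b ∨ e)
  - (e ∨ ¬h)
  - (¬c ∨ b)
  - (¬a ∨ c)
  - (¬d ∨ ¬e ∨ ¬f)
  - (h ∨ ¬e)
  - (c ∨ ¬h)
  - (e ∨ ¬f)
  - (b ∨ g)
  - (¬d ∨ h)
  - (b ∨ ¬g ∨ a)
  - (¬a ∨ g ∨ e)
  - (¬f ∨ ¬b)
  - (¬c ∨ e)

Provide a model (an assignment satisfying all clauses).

a=T  b=T  c=T  d=T  e=T  f=F  g=F  h=T

Branch on a: take a = True.
  then c is forced to True.
  then b is forced to True.
  then f is forced to False.
  then d is forced to True.
  then h is forced to True.
  then e is forced to True.
g is now unconstrained; take g = False.
Every clause has at least one true literal under this assignment.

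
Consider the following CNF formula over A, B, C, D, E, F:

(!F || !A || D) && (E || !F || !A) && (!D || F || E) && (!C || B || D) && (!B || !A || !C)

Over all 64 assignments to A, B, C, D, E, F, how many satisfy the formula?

Case analysis on A and D:
  A=T, D=T: F free; 3 ways for (B,C,E) × 2^1 = 6.
  A=T, D=F: remaining (B,C,E,F) ∈ {(F,F,F,F); (F,F,T,F); (T,F,F,F); (T,F,T,F)} — 4.
  A=F, D=T: B, C free; 3 ways for (E,F) × 2^2 = 12.
  A=F, D=F: E, F free; 3 ways for (B,C) × 2^2 = 12.
Total: 6 + 4 + 12 + 12 = 34.

34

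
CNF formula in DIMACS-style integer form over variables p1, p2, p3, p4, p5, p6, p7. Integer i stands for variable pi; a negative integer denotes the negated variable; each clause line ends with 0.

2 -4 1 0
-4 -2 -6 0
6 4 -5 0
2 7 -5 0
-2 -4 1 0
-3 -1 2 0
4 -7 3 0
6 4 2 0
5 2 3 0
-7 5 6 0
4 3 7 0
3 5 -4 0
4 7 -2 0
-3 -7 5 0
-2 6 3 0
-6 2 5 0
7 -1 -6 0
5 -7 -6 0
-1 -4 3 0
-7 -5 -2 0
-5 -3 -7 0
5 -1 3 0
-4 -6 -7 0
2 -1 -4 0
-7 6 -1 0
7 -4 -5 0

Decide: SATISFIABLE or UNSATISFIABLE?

SATISFIABLE

Set p1 = True and propagate.
Branch on p2: take p2 = True.
For the remaining variables, p3 = True, p4 = True, p5 = False, p6 = False, p7 = False works.
So p1 = T, p2 = T, p3 = T, p4 = T, p5 = F, p6 = F, p7 = F is a satisfying assignment.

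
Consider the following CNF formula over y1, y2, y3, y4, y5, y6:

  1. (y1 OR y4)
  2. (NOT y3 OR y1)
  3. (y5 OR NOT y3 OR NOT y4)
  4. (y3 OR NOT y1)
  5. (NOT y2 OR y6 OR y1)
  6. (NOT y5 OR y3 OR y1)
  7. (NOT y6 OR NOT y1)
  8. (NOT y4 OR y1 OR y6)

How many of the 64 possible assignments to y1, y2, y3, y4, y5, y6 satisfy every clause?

Case analysis on y1 and y3:
  y1=1, y3=1: y2 free; 3 ways for (y4,y5,y6) × 2^1 = 6.
  y1=1, y3=0: a clause becomes empty — 0.
  y1=0, y3=1: a clause becomes empty — 0.
  y1=0, y3=0: remaining (y2,y4,y5,y6) ∈ {(0,1,0,1); (1,1,0,1)} — 2.
Total: 6 + 0 + 0 + 2 = 8.

8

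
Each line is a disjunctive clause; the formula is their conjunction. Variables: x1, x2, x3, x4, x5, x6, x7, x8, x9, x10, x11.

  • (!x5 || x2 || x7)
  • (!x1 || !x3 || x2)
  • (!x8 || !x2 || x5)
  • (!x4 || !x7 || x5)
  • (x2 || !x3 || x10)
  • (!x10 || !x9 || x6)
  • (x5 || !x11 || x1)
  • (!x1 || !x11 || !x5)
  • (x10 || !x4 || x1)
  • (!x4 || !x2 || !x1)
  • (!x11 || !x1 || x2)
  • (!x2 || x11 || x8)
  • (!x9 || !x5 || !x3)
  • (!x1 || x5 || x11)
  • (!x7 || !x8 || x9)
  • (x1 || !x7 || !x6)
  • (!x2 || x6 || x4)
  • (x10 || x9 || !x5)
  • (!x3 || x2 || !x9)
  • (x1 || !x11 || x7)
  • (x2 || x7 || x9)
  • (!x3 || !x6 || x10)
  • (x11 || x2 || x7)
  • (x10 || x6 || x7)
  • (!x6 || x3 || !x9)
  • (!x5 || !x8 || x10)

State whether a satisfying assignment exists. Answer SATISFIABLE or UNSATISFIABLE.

SATISFIABLE

Set x1 = False and propagate.
Try x2 = False.
For the remaining variables, x3 = True, x4 = False, x5 = True, x6 = False, x7 = True, x8 = False, x9 = False, x10 = True, x11 = True works.
Every clause has at least one true literal under this assignment.
So x1 = False, x2 = False, x3 = True, x4 = False, x5 = True, x6 = False, x7 = True, x8 = False, x9 = False, x10 = True, x11 = True is a satisfying assignment.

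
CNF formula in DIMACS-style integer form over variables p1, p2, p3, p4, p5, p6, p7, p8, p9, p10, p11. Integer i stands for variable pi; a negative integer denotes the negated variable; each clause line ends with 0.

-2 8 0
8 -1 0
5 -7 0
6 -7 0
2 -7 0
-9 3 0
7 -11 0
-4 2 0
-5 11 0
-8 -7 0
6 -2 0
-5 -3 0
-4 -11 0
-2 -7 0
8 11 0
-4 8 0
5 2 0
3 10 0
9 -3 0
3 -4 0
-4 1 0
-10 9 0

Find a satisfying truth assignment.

p1=1, p2=1, p3=1, p4=0, p5=0, p6=1, p7=0, p8=1, p9=1, p10=0, p11=0

Pure literal: p4 appears only negated; assign p4 = False.
p6 occurs only positively in the remaining clauses — set p6 = True.
Try p1 = True.
  then p8 is forced to True.
  then p7 is forced to False.
  then p11 is forced to False.
  then p5 is forced to False.
  then p2 is forced to True.
Branch on p3: take p3 = True.
  then p9 is forced to True.
p10 is now unconstrained; take p10 = False.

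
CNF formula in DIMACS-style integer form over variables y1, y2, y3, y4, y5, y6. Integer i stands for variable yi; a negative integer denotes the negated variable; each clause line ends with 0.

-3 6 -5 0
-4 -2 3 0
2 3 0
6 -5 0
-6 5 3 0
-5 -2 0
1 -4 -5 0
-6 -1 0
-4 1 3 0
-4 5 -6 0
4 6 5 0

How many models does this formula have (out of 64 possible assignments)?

7

Split on y5, then y6.
  y5=T, y6=T: remaining (y1,y2,y3,y4) ∈ {(F,F,T,F)} — 1.
  y5=T, y6=F: a clause becomes empty — 0.
  y5=F, y6=T: remaining (y1,y2,y3,y4) ∈ {(F,F,T,F); (F,T,T,F)} — 2.
  y5=F, y6=F: remaining (y1,y2,y3,y4) ∈ {(F,F,T,T); (F,T,T,T); (T,F,T,T); (T,T,T,T)} — 4.
Total: 1 + 0 + 2 + 4 = 7.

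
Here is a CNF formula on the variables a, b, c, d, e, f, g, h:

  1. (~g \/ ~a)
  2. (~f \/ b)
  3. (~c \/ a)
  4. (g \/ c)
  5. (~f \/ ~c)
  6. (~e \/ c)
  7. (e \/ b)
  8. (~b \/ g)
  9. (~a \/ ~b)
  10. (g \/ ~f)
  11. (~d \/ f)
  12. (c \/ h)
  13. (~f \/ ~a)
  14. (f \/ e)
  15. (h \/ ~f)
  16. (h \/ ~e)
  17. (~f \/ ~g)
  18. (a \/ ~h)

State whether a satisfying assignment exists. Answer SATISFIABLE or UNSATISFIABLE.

SATISFIABLE

d occurs only negated in the remaining clauses — set d = False.
Set a = True and propagate.
  then g is forced to False.
  then c is forced to True.
  then f is forced to False.
  then b is forced to False.
  then e is forced to True.
  then h is forced to True.
So a = True, b = False, c = True, d = False, e = True, f = False, g = False, h = True is a satisfying assignment.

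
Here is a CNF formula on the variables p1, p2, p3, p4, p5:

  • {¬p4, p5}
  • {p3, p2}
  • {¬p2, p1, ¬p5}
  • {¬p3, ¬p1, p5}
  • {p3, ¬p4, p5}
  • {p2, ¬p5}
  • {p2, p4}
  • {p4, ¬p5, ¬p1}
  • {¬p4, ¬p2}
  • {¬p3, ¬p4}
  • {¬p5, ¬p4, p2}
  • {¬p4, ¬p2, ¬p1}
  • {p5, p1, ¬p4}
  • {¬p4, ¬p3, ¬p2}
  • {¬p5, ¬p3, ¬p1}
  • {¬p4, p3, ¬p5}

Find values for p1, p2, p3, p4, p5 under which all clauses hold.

p1=False  p2=True  p3=True  p4=False  p5=False

Check each clause:
  1. {p5, ¬p4} — ¬p4 is true.
  2. {p3, p2} — p2 is true.
  3. {p1, ¬p2, ¬p5} — ¬p5 is true.
  4. {¬p3, p5, ¬p1} — ¬p1 is true.
  5. {p3, p5, ¬p4} — p3 is true.
  6. {p2, ¬p5} — p2 is true.
  7. {p2, p4} — p2 is true.
  8. {¬p5, ¬p1, p4} — ¬p5 is true.
  9. {¬p2, ¬p4} — ¬p4 is true.
  10. {¬p4, ¬p3} — ¬p4 is true.
  11. {¬p5, p2, ¬p4} — p2 is true.
  12. {¬p4, ¬p1, ¬p2} — ¬p4 is true.
  13. {¬p4, p5, p1} — ¬p4 is true.
  14. {¬p3, ¬p2, ¬p4} — ¬p4 is true.
  15. {¬p5, ¬p1, ¬p3} — ¬p5 is true.
  16. {p3, ¬p5, ¬p4} — p3 is true.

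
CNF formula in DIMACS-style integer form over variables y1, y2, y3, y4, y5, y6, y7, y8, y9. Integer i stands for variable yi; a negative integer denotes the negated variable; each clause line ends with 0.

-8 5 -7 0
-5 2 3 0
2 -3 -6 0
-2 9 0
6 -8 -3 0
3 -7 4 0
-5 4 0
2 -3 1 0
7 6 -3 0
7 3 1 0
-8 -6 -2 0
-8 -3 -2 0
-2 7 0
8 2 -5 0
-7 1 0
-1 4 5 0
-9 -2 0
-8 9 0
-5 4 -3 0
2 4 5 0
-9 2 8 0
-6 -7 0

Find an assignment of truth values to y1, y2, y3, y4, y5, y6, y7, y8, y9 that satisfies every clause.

y1=1  y2=0  y3=0  y4=1  y5=0  y6=1  y7=0  y8=1  y9=1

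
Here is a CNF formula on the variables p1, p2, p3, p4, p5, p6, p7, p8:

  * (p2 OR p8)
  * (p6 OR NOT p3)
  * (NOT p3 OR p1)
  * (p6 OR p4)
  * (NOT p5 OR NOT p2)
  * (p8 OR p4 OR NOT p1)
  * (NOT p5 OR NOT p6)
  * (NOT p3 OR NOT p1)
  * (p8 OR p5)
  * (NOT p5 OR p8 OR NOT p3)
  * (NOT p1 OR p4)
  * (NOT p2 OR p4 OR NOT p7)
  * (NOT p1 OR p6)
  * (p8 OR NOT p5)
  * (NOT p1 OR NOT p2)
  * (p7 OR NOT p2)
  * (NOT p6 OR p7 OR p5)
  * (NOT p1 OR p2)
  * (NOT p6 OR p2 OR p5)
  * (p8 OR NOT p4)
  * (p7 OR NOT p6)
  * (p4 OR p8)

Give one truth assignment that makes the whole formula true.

p1=F, p2=F, p3=F, p4=T, p5=F, p6=F, p7=T, p8=T

Check each clause:
  1. (p8 OR p2) — p8 is true.
  2. (NOT p3 OR p6) — NOT p3 is true.
  3. (p1 OR NOT p3) — NOT p3 is true.
  4. (p6 OR p4) — p4 is true.
  5. (NOT p5 OR NOT p2) — NOT p5 is true.
  6. (p8 OR NOT p1 OR p4) — p8 is true.
  7. (NOT p5 OR NOT p6) — NOT p6 is true.
  8. (NOT p1 OR NOT p3) — NOT p3 is true.
  9. (p8 OR p5) — p8 is true.
  10. (NOT p3 OR NOT p5 OR p8) — p8 is true.
  11. (p4 OR NOT p1) — p4 is true.
  12. (NOT p7 OR p4 OR NOT p2) — p4 is true.
  13. (p6 OR NOT p1) — NOT p1 is true.
  14. (p8 OR NOT p5) — p8 is true.
  15. (NOT p2 OR NOT p1) — NOT p1 is true.
  16. (p7 OR NOT p2) — NOT p2 is true.
  17. (p7 OR p5 OR NOT p6) — NOT p6 is true.
  18. (p2 OR NOT p1) — NOT p1 is true.
  19. (p2 OR NOT p6 OR p5) — NOT p6 is true.
  20. (p8 OR NOT p4) — p8 is true.
  21. (NOT p6 OR p7) — NOT p6 is true.
  22. (p8 OR p4) — p8 is true.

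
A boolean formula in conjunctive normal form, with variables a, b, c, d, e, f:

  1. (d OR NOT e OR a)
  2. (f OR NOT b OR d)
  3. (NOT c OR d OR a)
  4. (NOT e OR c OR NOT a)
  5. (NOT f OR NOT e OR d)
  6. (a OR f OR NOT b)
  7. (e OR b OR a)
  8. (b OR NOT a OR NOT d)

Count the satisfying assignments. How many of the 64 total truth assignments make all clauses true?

22

Split on a, then d.
  a=T, d=T: f free; 3 ways for (b,c,e) × 2^1 = 6.
  a=T, d=F: 7 of the 16 assignments to (b,c,e,f) work.
  a=F, d=T: c free; 4 ways for (b,e,f) × 2^1 = 8.
  a=F, d=F: remaining (b,c,e,f) ∈ {(T,F,F,T)} — 1.
Total: 6 + 7 + 8 + 1 = 22.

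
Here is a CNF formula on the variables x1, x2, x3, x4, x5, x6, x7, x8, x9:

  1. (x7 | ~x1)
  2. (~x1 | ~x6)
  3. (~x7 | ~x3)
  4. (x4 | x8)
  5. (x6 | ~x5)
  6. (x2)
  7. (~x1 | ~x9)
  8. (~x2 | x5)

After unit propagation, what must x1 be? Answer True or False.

False

(x2) stands alone — x2 = True.
From (x5 | ~x2) and x2 = True: x5 = True.
(~x5 | x6) with x5 = True leaves only x6, so x6 = True.
(~x6 | ~x1) with x6 = True leaves only ~x1, so x1 = False.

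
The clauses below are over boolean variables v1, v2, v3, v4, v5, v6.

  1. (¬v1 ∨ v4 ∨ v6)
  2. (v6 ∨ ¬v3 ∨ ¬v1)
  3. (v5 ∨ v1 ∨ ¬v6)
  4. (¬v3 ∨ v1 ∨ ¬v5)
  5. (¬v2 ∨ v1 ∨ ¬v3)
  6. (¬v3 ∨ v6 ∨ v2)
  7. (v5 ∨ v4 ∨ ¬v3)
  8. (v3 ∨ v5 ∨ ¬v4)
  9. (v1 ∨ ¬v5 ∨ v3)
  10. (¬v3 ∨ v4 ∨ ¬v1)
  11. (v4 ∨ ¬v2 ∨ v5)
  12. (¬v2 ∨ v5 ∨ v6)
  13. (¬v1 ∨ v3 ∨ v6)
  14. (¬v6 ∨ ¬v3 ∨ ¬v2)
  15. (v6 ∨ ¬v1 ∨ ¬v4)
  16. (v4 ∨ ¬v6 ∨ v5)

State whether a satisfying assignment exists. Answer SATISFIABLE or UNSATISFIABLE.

SATISFIABLE

Set v1 = True and propagate.
Try v2 = False.
Branch on v3: take v3 = True.
  then v6 is forced to True.
  then v4 is forced to True.
v5 is now unconstrained; take v5 = False.
So v1=True, v2=False, v3=True, v4=True, v5=False, v6=True is a satisfying assignment.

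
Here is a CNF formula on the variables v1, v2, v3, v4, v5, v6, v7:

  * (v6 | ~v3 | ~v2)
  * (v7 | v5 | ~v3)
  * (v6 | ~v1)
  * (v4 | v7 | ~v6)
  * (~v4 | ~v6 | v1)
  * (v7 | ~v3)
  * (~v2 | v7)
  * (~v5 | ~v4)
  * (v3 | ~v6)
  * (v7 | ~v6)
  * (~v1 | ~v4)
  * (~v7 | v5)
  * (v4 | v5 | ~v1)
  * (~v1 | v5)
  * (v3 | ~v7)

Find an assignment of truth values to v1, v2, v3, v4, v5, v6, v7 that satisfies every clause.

v1=F  v2=F  v3=F  v4=T  v5=F  v6=F  v7=F

Pure literal: v2 appears only negated; assign v2 = False.
Branch on v1: take v1 = False.
Branch on v3: take v3 = False.
  then v6 is forced to False.
  then v7 is forced to False.
The remaining clauses are satisfied by v4 = True, v5 = False.
Check each clause:
  1. (v6 | ~v3 | ~v2) — ~v3 is true.
  2. (~v3 | v5 | v7) — ~v3 is true.
  3. (~v1 | v6) — ~v1 is true.
  4. (v7 | v4 | ~v6) — ~v6 is true.
  5. (v1 | ~v4 | ~v6) — ~v6 is true.
  6. (v7 | ~v3) — ~v3 is true.
  7. (v7 | ~v2) — ~v2 is true.
  8. (~v4 | ~v5) — ~v5 is true.
  9. (~v6 | v3) — ~v6 is true.
  10. (v7 | ~v6) — ~v6 is true.
  11. (~v1 | ~v4) — ~v1 is true.
  12. (v5 | ~v7) — ~v7 is true.
  13. (v5 | v4 | ~v1) — v4 is true.
  14. (~v1 | v5) — ~v1 is true.
  15. (v3 | ~v7) — ~v7 is true.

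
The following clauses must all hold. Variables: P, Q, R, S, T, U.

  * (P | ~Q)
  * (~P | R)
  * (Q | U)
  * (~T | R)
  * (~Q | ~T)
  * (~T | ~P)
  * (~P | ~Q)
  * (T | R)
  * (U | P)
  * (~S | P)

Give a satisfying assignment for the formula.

R occurs only positively in the remaining clauses — set R = True.
Pure literal: S appears only negated; assign S = False.
Try P = False.
  then Q is forced to False.
  then U is forced to True.
T is now unconstrained; take T = True.

P=False, Q=False, R=True, S=False, T=True, U=True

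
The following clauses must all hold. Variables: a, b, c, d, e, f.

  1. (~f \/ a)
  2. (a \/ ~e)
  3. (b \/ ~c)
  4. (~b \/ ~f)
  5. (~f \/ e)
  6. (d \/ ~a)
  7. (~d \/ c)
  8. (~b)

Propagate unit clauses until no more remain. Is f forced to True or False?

Unit clause (~b) sets b = False.
In (b \/ ~c), b is now false; ~c must hold, so c = False.
In (~d \/ c), c is now false; ~d must hold, so d = False.
(~a \/ d): since d = False, the clause reduces to (~a). a = False.
From (~f \/ a) and a = False: f = False.

False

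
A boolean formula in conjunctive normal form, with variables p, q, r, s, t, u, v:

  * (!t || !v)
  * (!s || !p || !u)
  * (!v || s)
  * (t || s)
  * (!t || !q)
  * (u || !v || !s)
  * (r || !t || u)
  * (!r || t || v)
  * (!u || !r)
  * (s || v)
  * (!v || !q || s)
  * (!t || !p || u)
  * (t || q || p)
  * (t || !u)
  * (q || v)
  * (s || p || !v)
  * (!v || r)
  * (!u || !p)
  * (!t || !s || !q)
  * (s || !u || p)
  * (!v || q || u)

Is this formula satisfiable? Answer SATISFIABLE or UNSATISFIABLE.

SATISFIABLE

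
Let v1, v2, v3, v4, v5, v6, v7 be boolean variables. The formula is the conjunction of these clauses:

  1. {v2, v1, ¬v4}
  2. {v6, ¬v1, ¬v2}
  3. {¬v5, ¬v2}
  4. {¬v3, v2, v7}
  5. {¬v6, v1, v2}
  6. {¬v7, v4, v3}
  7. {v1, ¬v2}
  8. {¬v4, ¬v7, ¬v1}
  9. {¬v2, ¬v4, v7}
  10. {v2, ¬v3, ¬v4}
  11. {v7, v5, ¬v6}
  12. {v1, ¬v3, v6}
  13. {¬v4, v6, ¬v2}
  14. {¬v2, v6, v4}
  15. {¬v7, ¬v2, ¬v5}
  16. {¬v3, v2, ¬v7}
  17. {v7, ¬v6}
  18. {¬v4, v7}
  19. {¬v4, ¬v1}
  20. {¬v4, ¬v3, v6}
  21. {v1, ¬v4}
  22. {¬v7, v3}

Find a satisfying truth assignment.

Try v1 = False.
  then v2 is forced to False.
  then v4 is forced to False.
  then v6 is forced to False.
  then v3 is forced to False.
  then v7 is forced to False.
v5 is now unconstrained; take v5 = False.

v1=False, v2=False, v3=False, v4=False, v5=False, v6=False, v7=False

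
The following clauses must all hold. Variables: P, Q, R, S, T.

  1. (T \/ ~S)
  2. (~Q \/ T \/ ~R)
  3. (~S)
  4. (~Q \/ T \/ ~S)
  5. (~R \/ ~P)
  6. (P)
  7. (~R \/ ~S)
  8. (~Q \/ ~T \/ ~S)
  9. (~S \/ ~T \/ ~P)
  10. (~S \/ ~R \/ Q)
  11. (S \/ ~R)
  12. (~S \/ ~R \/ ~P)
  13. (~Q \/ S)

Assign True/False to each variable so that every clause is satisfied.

P=T, Q=F, R=F, S=F, T=F

Check each clause:
  1. (~S \/ T) — ~S is true.
  2. (~Q \/ T \/ ~R) — ~R is true.
  3. (~S) — ~S is true.
  4. (~Q \/ T \/ ~S) — ~S is true.
  5. (~R \/ ~P) — ~R is true.
  6. (P) — P is true.
  7. (~S \/ ~R) — ~S is true.
  8. (~S \/ ~Q \/ ~T) — ~T is true.
  9. (~P \/ ~S \/ ~T) — ~T is true.
  10. (Q \/ ~S \/ ~R) — ~S is true.
  11. (~R \/ S) — ~R is true.
  12. (~R \/ ~P \/ ~S) — ~S is true.
  13. (S \/ ~Q) — ~Q is true.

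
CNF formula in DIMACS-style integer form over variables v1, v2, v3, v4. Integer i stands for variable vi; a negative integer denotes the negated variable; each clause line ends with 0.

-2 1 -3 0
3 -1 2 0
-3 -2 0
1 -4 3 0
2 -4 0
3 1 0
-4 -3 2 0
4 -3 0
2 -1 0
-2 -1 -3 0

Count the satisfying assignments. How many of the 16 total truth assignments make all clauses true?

2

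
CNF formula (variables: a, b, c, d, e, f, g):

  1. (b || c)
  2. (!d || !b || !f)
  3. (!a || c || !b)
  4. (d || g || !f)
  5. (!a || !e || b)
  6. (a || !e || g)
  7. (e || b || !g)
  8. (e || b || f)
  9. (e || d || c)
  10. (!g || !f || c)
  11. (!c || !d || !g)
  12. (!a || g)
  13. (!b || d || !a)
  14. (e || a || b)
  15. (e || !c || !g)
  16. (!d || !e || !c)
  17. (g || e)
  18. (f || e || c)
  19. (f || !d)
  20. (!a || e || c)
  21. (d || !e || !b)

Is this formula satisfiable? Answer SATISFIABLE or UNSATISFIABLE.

SATISFIABLE

Branch on a: take a = False.
Branch on b: take b = False.
  then c is forced to True.
  then e is forced to True.
  then g is forced to True.
  then d is forced to False.
f is now unconstrained; take f = True.
So a = F, b = F, c = T, d = F, e = T, f = T, g = T is a satisfying assignment.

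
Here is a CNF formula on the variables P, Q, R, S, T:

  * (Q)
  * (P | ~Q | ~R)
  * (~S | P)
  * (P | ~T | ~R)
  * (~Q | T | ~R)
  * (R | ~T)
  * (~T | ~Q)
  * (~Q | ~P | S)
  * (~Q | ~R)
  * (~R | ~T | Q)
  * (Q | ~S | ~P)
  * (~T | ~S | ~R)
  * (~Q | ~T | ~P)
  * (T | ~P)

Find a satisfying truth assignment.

P=False  Q=True  R=False  S=False  T=False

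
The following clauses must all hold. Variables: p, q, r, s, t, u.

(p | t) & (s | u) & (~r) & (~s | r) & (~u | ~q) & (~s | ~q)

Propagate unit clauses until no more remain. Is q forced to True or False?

(~r) is a unit clause: r = False.
(~s | r) with r = False leaves only ~s, so s = False.
From (u | s) and s = False: u = True.
(~u | ~q) with u = True leaves only ~q, so q = False.

False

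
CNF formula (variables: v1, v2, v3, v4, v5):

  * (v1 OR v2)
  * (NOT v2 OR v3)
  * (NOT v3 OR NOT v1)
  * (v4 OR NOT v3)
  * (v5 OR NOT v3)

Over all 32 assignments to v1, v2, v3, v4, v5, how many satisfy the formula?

5

Satisfying assignments:
  v1=0 v2=1 v3=1 v4=1 v5=1
  v1=1 v2=0 v3=0 v4=0 v5=0
  v1=1 v2=0 v3=0 v4=0 v5=1
  v1=1 v2=0 v3=0 v4=1 v5=0
  v1=1 v2=0 v3=0 v4=1 v5=1
Count: 5.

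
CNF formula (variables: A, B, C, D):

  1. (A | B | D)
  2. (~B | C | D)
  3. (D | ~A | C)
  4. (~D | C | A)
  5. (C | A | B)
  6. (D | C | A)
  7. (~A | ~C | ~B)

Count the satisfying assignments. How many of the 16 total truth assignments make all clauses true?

7

Split on A, then C.
  A=T, C=T: remaining (B,D) ∈ {(F,F); (F,T)} — 2.
  A=T, C=F: remaining (B,D) ∈ {(F,T); (T,T)} — 2.
  A=F, C=T: remaining (B,D) ∈ {(F,T); (T,F); (T,T)} — 3.
  A=F, C=F: a clause becomes empty — 0.
Total: 2 + 2 + 3 + 0 = 7.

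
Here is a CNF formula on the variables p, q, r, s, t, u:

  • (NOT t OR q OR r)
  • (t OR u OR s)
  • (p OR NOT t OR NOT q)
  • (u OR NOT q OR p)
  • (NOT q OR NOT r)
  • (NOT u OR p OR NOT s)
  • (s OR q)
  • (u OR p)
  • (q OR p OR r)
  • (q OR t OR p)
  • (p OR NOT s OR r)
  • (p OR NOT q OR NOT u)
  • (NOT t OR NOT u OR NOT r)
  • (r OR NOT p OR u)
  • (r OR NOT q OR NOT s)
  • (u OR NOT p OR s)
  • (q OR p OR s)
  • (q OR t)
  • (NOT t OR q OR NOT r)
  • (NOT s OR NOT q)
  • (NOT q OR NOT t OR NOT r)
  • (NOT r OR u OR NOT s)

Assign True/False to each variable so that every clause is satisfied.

p = T, q = T, r = F, s = F, t = T, u = T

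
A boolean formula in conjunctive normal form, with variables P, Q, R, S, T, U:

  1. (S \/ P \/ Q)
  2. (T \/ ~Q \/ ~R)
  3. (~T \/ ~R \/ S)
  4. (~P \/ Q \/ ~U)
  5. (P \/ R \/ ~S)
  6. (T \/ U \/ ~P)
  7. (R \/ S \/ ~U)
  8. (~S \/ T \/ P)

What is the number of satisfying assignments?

Case analysis on P and S:
  P=T, S=T: 7 of the 16 assignments to (Q,R,T,U) work.
  P=T, S=F: remaining (Q,R,T,U) ∈ {(F,F,T,F); (T,F,T,F)} — 2.
  P=F, S=T: remaining (Q,R,T,U) ∈ {(F,T,T,F); (F,T,T,T); (T,T,T,F); (T,T,T,T)} — 4.
  P=F, S=F: remaining (Q,R,T,U) ∈ {(T,F,F,F); (T,F,T,F)} — 2.
Total: 7 + 2 + 4 + 2 = 15.

15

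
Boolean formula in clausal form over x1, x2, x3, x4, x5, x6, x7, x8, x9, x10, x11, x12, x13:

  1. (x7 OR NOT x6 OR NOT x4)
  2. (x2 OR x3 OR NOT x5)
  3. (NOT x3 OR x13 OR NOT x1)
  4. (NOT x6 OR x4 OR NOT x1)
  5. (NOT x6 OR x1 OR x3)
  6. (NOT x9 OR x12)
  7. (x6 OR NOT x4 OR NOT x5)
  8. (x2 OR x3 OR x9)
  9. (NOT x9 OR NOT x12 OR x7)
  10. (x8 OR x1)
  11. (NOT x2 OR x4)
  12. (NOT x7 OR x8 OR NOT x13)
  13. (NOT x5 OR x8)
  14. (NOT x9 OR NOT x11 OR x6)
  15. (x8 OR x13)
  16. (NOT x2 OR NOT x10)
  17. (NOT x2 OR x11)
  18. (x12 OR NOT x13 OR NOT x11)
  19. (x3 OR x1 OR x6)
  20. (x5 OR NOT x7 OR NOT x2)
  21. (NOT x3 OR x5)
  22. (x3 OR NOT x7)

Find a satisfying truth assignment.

x1=False  x2=False  x3=True  x4=False  x5=True  x6=True  x7=True  x8=True  x9=False  x10=False  x11=False  x12=False  x13=False

x8 occurs only positively in the remaining clauses — set x8 = True.
Pure literal: x10 appears only negated; assign x10 = False.
Branch on x1: take x1 = False.
The remaining clauses are satisfied by x2 = False, x3 = True, x4 = False, x5 = True, x6 = True, x7 = True, x9 = False, x11 = False, x12 = False, x13 = False.
Every clause has at least one true literal under this assignment.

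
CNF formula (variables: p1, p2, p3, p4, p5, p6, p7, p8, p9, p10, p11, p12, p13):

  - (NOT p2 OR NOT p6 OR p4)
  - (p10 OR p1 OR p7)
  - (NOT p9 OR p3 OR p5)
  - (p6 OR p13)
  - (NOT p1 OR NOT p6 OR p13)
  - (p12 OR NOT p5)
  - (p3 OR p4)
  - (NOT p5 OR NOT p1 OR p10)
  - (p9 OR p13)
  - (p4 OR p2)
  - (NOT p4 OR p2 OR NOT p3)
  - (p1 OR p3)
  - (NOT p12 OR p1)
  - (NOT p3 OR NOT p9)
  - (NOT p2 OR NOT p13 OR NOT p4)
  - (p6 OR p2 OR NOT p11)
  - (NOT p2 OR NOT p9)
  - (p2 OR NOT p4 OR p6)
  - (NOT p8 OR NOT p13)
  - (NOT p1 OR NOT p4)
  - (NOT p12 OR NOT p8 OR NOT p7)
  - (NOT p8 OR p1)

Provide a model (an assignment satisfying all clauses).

Pure literal: p8 appears only negated; assign p8 = False.
Pure literal: p10 appears only positively; assign p10 = True.
Branch on p1: take p1 = True.
  then p4 is forced to False.
  then p3 is forced to True.
  then p2 is forced to True.
  then p6 is forced to False.
  then p13 is forced to True.
  then p9 is forced to False.
For the remaining variables, p5 = False, p7 = True, p11 = False, p12 = True works.
Every clause has at least one true literal under this assignment.
Check each clause:
  1. (p4 OR NOT p2 OR NOT p6) — NOT p6 is true.
  2. (p7 OR p1 OR p10) — p1 is true.
  3. (NOT p9 OR p3 OR p5) — p3 is true.
  4. (p13 OR p6) — p13 is true.
  5. (NOT p1 OR p13 OR NOT p6) — NOT p6 is true.
  6. (p12 OR NOT p5) — NOT p5 is true.
  7. (p4 OR p3) — p3 is true.
  8. (p10 OR NOT p5 OR NOT p1) — p10 is true.
  9. (p9 OR p13) — p13 is true.
  10. (p2 OR p4) — p2 is true.
  11. (NOT p3 OR NOT p4 OR p2) — p2 is true.
  12. (p3 OR p1) — p1 is true.
  13. (NOT p12 OR p1) — p1 is true.
  14. (NOT p9 OR NOT p3) — NOT p9 is true.
  15. (NOT p2 OR NOT p13 OR NOT p4) — NOT p4 is true.
  16. (p6 OR NOT p11 OR p2) — p2 is true.
  17. (NOT p2 OR NOT p9) — NOT p9 is true.
  18. (NOT p4 OR p2 OR p6) — p2 is true.
  19. (NOT p13 OR NOT p8) — NOT p8 is true.
  20. (NOT p1 OR NOT p4) — NOT p4 is true.
  21. (NOT p8 OR NOT p12 OR NOT p7) — NOT p8 is true.
  22. (NOT p8 OR p1) — NOT p8 is true.

p1=True, p2=True, p3=True, p4=False, p5=False, p6=False, p7=True, p8=False, p9=False, p10=True, p11=False, p12=True, p13=True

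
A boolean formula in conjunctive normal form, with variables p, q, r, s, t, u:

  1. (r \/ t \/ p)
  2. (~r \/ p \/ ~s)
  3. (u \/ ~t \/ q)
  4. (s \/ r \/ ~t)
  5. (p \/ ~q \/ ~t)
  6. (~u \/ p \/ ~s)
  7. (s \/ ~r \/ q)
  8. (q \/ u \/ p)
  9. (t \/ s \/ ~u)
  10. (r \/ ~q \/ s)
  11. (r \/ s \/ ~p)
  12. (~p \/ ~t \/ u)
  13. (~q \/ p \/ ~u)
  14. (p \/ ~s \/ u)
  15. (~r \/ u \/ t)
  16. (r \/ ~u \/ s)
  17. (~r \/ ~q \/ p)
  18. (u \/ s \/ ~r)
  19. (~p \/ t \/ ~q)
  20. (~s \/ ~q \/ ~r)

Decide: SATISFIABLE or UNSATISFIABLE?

SATISFIABLE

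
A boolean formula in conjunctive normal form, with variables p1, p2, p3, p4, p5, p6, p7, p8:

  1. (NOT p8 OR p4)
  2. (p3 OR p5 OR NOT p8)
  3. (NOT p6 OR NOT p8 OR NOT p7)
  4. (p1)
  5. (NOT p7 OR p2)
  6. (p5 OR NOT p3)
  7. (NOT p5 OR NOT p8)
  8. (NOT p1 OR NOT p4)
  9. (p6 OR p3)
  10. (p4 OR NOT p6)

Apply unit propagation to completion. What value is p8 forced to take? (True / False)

False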